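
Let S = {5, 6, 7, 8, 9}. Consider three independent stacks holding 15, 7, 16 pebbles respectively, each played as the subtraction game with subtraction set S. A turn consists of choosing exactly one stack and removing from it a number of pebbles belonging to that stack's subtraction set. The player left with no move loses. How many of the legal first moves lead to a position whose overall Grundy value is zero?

All stacks use S = {5, 6, 7, 8, 9}:
n :  0  1  2  3  4  5  6  7  8  9 10 11 12 13 14 15 16
G :  0  0  0  0  0  1  1  1  1  1  2  2  2  2  0  0  0
Stack A: G(15) = 0.
Stack B: G(7) = 1.
Stack C: G(16) = 0.
Combined Grundy value = 0 ⊕ 1 ⊕ 0 = 1.
A winning move leaves total XOR = 0, i.e. changes one component's Grundy value g to g ⊕ X where X is the current total.
Stack A: need g' = 0⊕1 = 1. Options: 15−5→G=2, 15−6→G=1, 15−7→G=1, 15−8→G=1, 15−9→G=1. Hits: 4.
Stack B: need g' = 1⊕1 = 0. Options: 7−5→G=0, 7−6→G=0, 7−7→G=0. Hits: 3.
Stack C: need g' = 0⊕1 = 1. Options: 16−5→G=2, 16−6→G=2, 16−7→G=1, 16−8→G=1, 16−9→G=1. Hits: 3.

10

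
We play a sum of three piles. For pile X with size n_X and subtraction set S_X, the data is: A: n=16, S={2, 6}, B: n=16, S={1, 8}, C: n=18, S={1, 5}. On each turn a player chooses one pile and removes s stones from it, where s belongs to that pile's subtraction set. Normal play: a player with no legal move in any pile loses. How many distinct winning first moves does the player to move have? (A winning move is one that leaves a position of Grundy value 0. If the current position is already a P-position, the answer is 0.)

Pile A, S = {2, 6}:
G(0) = 0
G(1) = mex{} = 0
G(2) = mex{0} = 1
G(3) = mex{0} = 1
G(4) = mex{1} = 0
G(5) = mex{1} = 0
G(6) = mex{0,0} = 1
G(7) = mex{0,0} = 1
G(8) = mex{1,1} = 0
G(9) = mex{1,1} = 0
G(10) = mex{0,0} = 1
G(11) = mex{0,0} = 1
G(12) = mex{1,1} = 0
G(13) = mex{1,1} = 0
G(14) = mex{0,0} = 1
G(15) = mex{0,0} = 1
G(16) = mex{1,1} = 0
G_A(16) = 0.
Pile B, S = {1, 8}:
n :  0  1  2  3  4  5  6  7  8  9 10 11 12 13 14 15 16
G :  0  1  0  1  0  1  0  1  2  0  1  0  1  0  1  0  1
G_B(16) = 1.
Pile C, S = {1, 5}:
G(0) = 0
G(1) = mex{0} = 1
G(2) = mex{1} = 0
G(3) = mex{0} = 1
G(4) = mex{1} = 0
G(5) = mex{0,0} = 1
G(6) = mex{1,1} = 0
G(7) = mex{0,0} = 1
G(8) = mex{1,1} = 0
G(9) = mex{0,0} = 1
G(10) = mex{1,1} = 0
G(11) = mex{0,0} = 1
G(12) = mex{1,1} = 0
G(13) = mex{0,0} = 1
G(14) = mex{1,1} = 0
G(15) = mex{0,0} = 1
G(16) = mex{1,1} = 0
G(17) = mex{0,0} = 1
G(18) = mex{1,1} = 0
G_C(18) = 0.
Combined Grundy value = 0 ⊕ 1 ⊕ 0 = 1.
A winning move leaves total XOR = 0, i.e. changes one component's Grundy value g to g ⊕ X where X is the current total.
Pile A: need g' = 0⊕1 = 1. Options: 16−2→G=1, 16−6→G=1. Hits: 2.
Pile B: need g' = 1⊕1 = 0. Options: 16−1→G=0, 16−8→G=2. Hits: 1.
Pile C: need g' = 0⊕1 = 1. Options: 18−1→G=1, 18−5→G=1. Hits: 2.

5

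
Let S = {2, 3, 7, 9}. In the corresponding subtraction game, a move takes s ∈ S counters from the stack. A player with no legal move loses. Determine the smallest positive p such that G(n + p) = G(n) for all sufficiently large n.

16

n :  0  1  2  3  4  5  6  7  8  9 10 11 12 13 14 15 16 17 18 19 20 21 22 23 24 25 26 27 28 29 30 31 32 33
G :  0  0  1  1  2  0  0  1  1  2  2  0  3  1  2  2  0  0  1  1  2  0  0  1  1  2  2  0  3  1  2  2  0  0
G(n+16) = G(n) holds for n = 0,…,8 (a full window of length max(S) = 9), so the sequence is purely periodic with period 16.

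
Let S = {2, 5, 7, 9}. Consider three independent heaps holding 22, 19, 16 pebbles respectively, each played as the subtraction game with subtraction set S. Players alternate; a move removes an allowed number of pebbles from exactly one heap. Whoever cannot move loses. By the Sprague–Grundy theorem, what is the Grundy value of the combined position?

All heaps use S = {2, 5, 7, 9}:
G(0) = 0
G(1) = mex{} = 0
G(2) = mex{0} = 1
G(3) = mex{0} = 1
G(4) = mex{1} = 0
G(5) = mex{1,0} = 2
G(6) = mex{0,0} = 1
G(7) = mex{2,1,0} = 3
G(8) = mex{1,1,0} = 2
G(9) = mex{3,0,1,0} = 2
G(10) = mex{2,2,1,0} = 3
G(11) = mex{2,1,0,1} = 3
G(12) = mex{3,3,2,1} = 0
G(13) = mex{3,2,1,0} = 4
G(14) = mex{0,2,3,2} = 1
G(15) = mex{4,3,2,1} = 0
G(16) = mex{1,3,2,3} = 0
G(17) = mex{0,0,3,2} = 1
G(18) = mex{0,4,3,2} = 1
G(19) = mex{1,1,0,3} = 2
G(20) = mex{1,0,4,3} = 2
G(21) = mex{2,0,1,0} = 3
G(22) = mex{2,1,0,4} = 3
Heap A: G(22) = 3.
Heap B: G(19) = 2.
Heap C: G(16) = 0.
Combined Grundy value = 3 ⊕ 2 ⊕ 0 = 1.

1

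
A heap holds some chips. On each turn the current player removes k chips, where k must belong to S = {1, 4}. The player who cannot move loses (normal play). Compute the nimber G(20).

0

n :  0  1  2  3  4  5  6  7  8  9 10 11 12 13 14 15 16 17 18 19 20
G :  0  1  0  1  2  0  1  0  1  2  0  1  0  1  2  0  1  0  1  2  0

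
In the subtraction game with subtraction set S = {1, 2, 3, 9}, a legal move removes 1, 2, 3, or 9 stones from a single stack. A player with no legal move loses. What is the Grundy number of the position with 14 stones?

n :  0  1  2  3  4  5  6  7  8  9 10 11 12 13 14
G :  0  1  2  3  0  1  2  3  0  1  2  3  0  1  2

2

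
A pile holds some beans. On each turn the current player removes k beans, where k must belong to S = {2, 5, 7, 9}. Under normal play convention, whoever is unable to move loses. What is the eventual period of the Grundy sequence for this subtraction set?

26

n :  0  1  2  3  4  5  6  7  8  9 10 11 12 13 14 15 16 17 18 19 20 21 22 23 24 25 26 27 28 29 30 31 32 33 34 35 36 37 38 39 40 41 42 43 44 45 46 47 48 49 50 51 52 53
G :  0  0  1  1  0  2  1  3  2  2  3  3  0  4  1  0  0  1  1  2  2  3  3  2  4  3  0  0  1  1  0  2  1  3  2  2  3  3  0  4  1  0  0  1  1  2  2  3  3  2  4  3  0  0
G(n+26) = G(n) holds for n = 0,…,8 (a full window of length max(S) = 9), so the sequence is purely periodic with period 26.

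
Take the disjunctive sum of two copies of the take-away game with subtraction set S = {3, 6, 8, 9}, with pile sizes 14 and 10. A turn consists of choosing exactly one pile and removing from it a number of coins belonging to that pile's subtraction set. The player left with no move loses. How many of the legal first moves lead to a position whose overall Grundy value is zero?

All piles use S = {3, 6, 8, 9}:
n :  0  1  2  3  4  5  6  7  8  9 10 11 12 13 14
G :  0  0  0  1  1  1  2  2  2  3  3  3  0  0  0
Pile A: G(14) = 0.
Pile B: G(10) = 3.
Combined Grundy value = 0 ⊕ 3 = 3.
A winning move leaves total XOR = 0, i.e. changes one component's Grundy value g to g ⊕ X where X is the current total.
Pile A: need g' = 0⊕3 = 3. Options: 14−3→G=3, 14−6→G=2, 14−8→G=2, 14−9→G=1. Hits: 1.
Pile B: need g' = 3⊕3 = 0. Options: 10−3→G=2, 10−6→G=1, 10−8→G=0, 10−9→G=0. Hits: 2.

3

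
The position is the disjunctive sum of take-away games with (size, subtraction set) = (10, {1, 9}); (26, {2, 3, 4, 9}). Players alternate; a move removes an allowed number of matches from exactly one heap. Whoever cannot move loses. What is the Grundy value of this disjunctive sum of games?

Heap A, S = {1, 9}:
n :  0  1  2  3  4  5  6  7  8  9 10
G :  0  1  0  1  0  1  0  1  0  1  0
G_A(10) = 0.
Heap B, S = {2, 3, 4, 9}:
G(0) = 0
G(1) = mex{} = 0
G(2) = mex{0} = 1
G(3) = mex{0,0} = 1
G(4) = mex{1,0,0} = 2
G(5) = mex{1,1,0} = 2
G(6) = mex{2,1,1} = 0
G(7) = mex{2,2,1} = 0
G(8) = mex{0,2,2} = 1
G(9) = mex{0,0,2,0} = 1
G(10) = mex{1,0,0,0} = 2
G(11) = mex{1,1,0,1} = 2
G(12) = mex{2,1,1,1} = 0
G(13) = mex{2,2,1,2} = 0
G(14) = mex{0,2,2,2} = 1
G(15) = mex{0,0,2,0} = 1
G(16) = mex{1,0,0,0} = 2
G(17) = mex{1,1,0,1} = 2
G(18) = mex{2,1,1,1} = 0
G(19) = mex{2,2,1,2} = 0
G(20) = mex{0,2,2,2} = 1
G(21) = mex{0,0,2,0} = 1
G(22) = mex{1,0,0,0} = 2
G(23) = mex{1,1,0,1} = 2
G(24) = mex{2,1,1,1} = 0
G(25) = mex{2,2,1,2} = 0
G(26) = mex{0,2,2,2} = 1
G_B(26) = 1.
Combined Grundy value = 0 ⊕ 1 = 1.

1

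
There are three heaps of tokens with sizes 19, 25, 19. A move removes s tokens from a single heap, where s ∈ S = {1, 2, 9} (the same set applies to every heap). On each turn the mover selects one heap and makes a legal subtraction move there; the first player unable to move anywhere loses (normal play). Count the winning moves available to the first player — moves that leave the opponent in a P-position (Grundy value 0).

All heaps use S = {1, 2, 9}:
n :  0  1  2  3  4  5  6  7  8  9 10 11 12 13 14 15 16 17 18 19 20 21 22 23 24 25
G :  0  1  2  0  1  2  0  1  2  3  0  1  2  0  1  2  0  1  2  3  0  1  2  0  1  2
Heap A: G(19) = 3.
Heap B: G(25) = 2.
Heap C: G(19) = 3.
Combined Grundy value = 3 ⊕ 2 ⊕ 3 = 2.
A winning move leaves total XOR = 0, i.e. changes one component's Grundy value g to g ⊕ X where X is the current total.
Heap A: need g' = 3⊕2 = 1. Options: 19−1→G=2, 19−2→G=1, 19−9→G=0. Hits: 1.
Heap B: need g' = 2⊕2 = 0. Options: 25−1→G=1, 25−2→G=0, 25−9→G=0. Hits: 2.
Heap C: need g' = 3⊕2 = 1. Options: 19−1→G=2, 19−2→G=1, 19−9→G=0. Hits: 1.

4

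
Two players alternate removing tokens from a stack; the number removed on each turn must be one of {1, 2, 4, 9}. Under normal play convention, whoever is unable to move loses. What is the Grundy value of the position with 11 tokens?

0

G(0) = 0
G(1) = mex{0} = 1
G(2) = mex{1,0} = 2
G(3) = mex{2,1} = 0
G(4) = mex{0,2,0} = 1
G(5) = mex{1,0,1} = 2
G(6) = mex{2,1,2} = 0
G(7) = mex{0,2,0} = 1
G(8) = mex{1,0,1} = 2
G(9) = mex{2,1,2,0} = 3
G(10) = mex{3,2,0,1} = 4
G(11) = mex{4,3,1,2} = 0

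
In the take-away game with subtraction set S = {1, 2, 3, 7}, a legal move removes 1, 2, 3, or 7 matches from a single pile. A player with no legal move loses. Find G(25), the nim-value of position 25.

n :  0  1  2  3  4  5  6  7  8  9 10 11 12 13 14 15 16 17 18 19 20 21 22 23 24 25
G :  0  1  2  3  0  1  2  3  0  1  2  3  0  1  2  3  0  1  2  3  0  1  2  3  0  1

1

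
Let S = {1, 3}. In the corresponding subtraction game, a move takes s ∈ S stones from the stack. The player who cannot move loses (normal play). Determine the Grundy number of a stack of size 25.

n :  0  1  2  3  4  5  6  7  8  9 10 11 12 13 14 15 16 17 18 19 20 21 22 23 24 25
G :  0  1  0  1  0  1  0  1  0  1  0  1  0  1  0  1  0  1  0  1  0  1  0  1  0  1

1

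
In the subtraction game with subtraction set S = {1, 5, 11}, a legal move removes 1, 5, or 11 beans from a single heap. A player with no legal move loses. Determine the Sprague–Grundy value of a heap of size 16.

0

n :  0  1  2  3  4  5  6  7  8  9 10 11 12 13 14 15 16
G :  0  1  0  1  0  1  0  1  0  1  0  1  0  1  0  1  0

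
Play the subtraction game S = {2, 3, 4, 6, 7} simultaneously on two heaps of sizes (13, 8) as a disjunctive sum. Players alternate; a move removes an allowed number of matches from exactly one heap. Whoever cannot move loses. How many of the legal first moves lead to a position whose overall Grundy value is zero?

2

All heaps use S = {2, 3, 4, 6, 7}:
G(0) = 0
G(1) = mex{} = 0
G(2) = mex{0} = 1
G(3) = mex{0,0} = 1
G(4) = mex{1,0,0} = 2
G(5) = mex{1,1,0} = 2
G(6) = mex{2,1,1,0} = 3
G(7) = mex{2,2,1,0,0} = 3
G(8) = mex{3,2,2,1,0} = 4
G(9) = mex{3,3,2,1,1} = 0
G(10) = mex{4,3,3,2,1} = 0
G(11) = mex{0,4,3,2,2} = 1
G(12) = mex{0,0,4,3,2} = 1
G(13) = mex{1,0,0,3,3} = 2
Heap A: G(13) = 2.
Heap B: G(8) = 4.
Combined Grundy value = 2 ⊕ 4 = 6.
A winning move leaves total XOR = 0, i.e. changes one component's Grundy value g to g ⊕ X where X is the current total.
Heap A: need g' = 2⊕6 = 4. Options: 13−2→G=1, 13−3→G=0, 13−4→G=0, 13−6→G=3, 13−7→G=3. Hits: 0.
Heap B: need g' = 4⊕6 = 2. Options: 8−2→G=3, 8−3→G=2, 8−4→G=2, 8−6→G=1, 8−7→G=0. Hits: 2.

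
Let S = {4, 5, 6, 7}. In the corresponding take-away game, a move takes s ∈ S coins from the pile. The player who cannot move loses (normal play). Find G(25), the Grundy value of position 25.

0

G(0) = 0
G(1) = mex{} = 0
G(2) = mex{} = 0
G(3) = mex{} = 0
G(4) = mex{0} = 1
G(5) = mex{0,0} = 1
G(6) = mex{0,0,0} = 1
G(7) = mex{0,0,0,0} = 1
G(8) = mex{1,0,0,0} = 2
G(9) = mex{1,1,0,0} = 2
G(10) = mex{1,1,1,0} = 2
G(11) = mex{1,1,1,1} = 0
G(12) = mex{2,1,1,1} = 0
G(13) = mex{2,2,1,1} = 0
G(14) = mex{2,2,2,1} = 0
G(15) = mex{0,2,2,2} = 1
G(16) = mex{0,0,2,2} = 1
G(17) = mex{0,0,0,2} = 1
G(18) = mex{0,0,0,0} = 1
G(19) = mex{1,0,0,0} = 2
G(20) = mex{1,1,0,0} = 2
G(21) = mex{1,1,1,0} = 2
G(22) = mex{1,1,1,1} = 0
G(23) = mex{2,1,1,1} = 0
G(24) = mex{2,2,1,1} = 0
G(25) = mex{2,2,2,1} = 0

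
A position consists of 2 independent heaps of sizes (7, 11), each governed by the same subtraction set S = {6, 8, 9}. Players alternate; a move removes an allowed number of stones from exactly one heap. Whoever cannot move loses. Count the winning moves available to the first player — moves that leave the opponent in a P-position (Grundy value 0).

All heaps use S = {6, 8, 9}:
n :  0  1  2  3  4  5  6  7  8  9 10 11
G :  0  0  0  0  0  0  1  1  1  1  1  1
Heap A: G(7) = 1.
Heap B: G(11) = 1.
Combined Grundy value = 1 ⊕ 1 = 0.
A winning move leaves total XOR = 0, i.e. changes one component's Grundy value g to g ⊕ X where X is the current total.
Heap A: target g' = 1⊕0 = 1, but every legal move changes the Grundy value (mex property), so 0 moves.
Heap B: target g' = 1⊕0 = 1, but every legal move changes the Grundy value (mex property), so 0 moves.

0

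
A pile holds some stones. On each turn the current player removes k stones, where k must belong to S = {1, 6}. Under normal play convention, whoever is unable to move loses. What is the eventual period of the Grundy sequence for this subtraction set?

7

G(0) = 0
G(1) = mex{0} = 1
G(2) = mex{1} = 0
G(3) = mex{0} = 1
G(4) = mex{1} = 0
G(5) = mex{0} = 1
G(6) = mex{1,0} = 2
G(7) = mex{2,1} = 0
G(8) = mex{0,0} = 1
G(9) = mex{1,1} = 0
G(10) = mex{0,0} = 1
G(11) = mex{1,1} = 0
G(12) = mex{0,2} = 1
G(13) = mex{1,0} = 2
G(14) = mex{2,1} = 0
G(15) = mex{0,0} = 1
G(n+7) = G(n) holds for n = 0,…,5 (a full window of length max(S) = 6), so the sequence is purely periodic with period 7.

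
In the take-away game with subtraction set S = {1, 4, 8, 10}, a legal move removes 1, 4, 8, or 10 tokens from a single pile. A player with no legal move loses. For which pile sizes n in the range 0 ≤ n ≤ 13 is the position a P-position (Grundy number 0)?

0, 2, 5, 7

G(0) = 0
G(1) = mex{0} = 1
G(2) = mex{1} = 0
G(3) = mex{0} = 1
G(4) = mex{1,0} = 2
G(5) = mex{2,1} = 0
G(6) = mex{0,0} = 1
G(7) = mex{1,1} = 0
G(8) = mex{0,2,0} = 1
G(9) = mex{1,0,1} = 2
G(10) = mex{2,1,0,0} = 3
G(11) = mex{3,0,1,1} = 2
G(12) = mex{2,1,2,0} = 3
G(13) = mex{3,2,0,1} = 4
P-positions are exactly the n with G(n) = 0.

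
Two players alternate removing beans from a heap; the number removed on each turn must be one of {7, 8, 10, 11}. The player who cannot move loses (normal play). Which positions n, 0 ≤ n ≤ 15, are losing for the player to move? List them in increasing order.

0, 1, 2, 3, 4, 5, 6

G(0) = 0
G(1) = mex{} = 0
G(2) = mex{} = 0
G(3) = mex{} = 0
G(4) = mex{} = 0
G(5) = mex{} = 0
G(6) = mex{} = 0
G(7) = mex{0} = 1
G(8) = mex{0,0} = 1
G(9) = mex{0,0} = 1
G(10) = mex{0,0,0} = 1
G(11) = mex{0,0,0,0} = 1
G(12) = mex{0,0,0,0} = 1
G(13) = mex{0,0,0,0} = 1
G(14) = mex{1,0,0,0} = 2
G(15) = mex{1,1,0,0} = 2
P-positions are exactly the n with G(n) = 0.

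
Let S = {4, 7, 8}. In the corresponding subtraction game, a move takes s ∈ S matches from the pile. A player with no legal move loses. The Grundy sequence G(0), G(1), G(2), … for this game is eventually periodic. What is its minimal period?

12

n :  0  1  2  3  4  5  6  7  8  9 10 11 12 13 14 15 16 17 18 19 20 21 22 23 24 25
G :  0  0  0  0  1  1  1  1  2  2  2  2  0  0  0  0  1  1  1  1  2  2  2  2  0  0
G(n+12) = G(n) holds for n = 0,…,7 (a full window of length max(S) = 8), so the sequence is purely periodic with period 12.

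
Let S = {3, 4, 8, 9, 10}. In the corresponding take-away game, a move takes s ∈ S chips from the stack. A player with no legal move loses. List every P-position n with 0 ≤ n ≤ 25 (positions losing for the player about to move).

n :  0  1  2  3  4  5  6  7  8  9 10 11 12 13 14 15 16 17 18 19 20 21 22 23 24 25
G :  0  0  0  1  1  1  2  0  2  3  1  3  4  0  0  5  1  1  4  0  0  2  1  1  3  0
P-positions are exactly the n with G(n) = 0.

0, 1, 2, 7, 13, 14, 19, 20, 25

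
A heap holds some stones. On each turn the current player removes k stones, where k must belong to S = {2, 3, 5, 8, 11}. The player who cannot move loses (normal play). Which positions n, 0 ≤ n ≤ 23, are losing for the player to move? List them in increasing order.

0, 1, 7, 13, 14, 20

n :  0  1  2  3  4  5  6  7  8  9 10 11 12 13 14 15 16 17 18 19 20 21 22 23
G :  0  0  1  1  2  2  3  0  4  1  3  2  4  0  0  1  1  2  2  3  0  4  1  3
P-positions are exactly the n with G(n) = 0.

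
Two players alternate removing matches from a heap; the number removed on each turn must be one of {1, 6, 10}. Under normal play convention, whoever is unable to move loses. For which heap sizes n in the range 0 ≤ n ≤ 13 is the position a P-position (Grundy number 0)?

0, 2, 4, 7, 9, 11

n :  0  1  2  3  4  5  6  7  8  9 10 11 12 13
G :  0  1  0  1  0  1  2  0  1  0  1  0  1  2
P-positions are exactly the n with G(n) = 0.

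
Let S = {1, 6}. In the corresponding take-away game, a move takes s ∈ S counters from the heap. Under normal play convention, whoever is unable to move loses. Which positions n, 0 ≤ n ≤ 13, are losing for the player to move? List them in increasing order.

0, 2, 4, 7, 9, 11

n :  0  1  2  3  4  5  6  7  8  9 10 11 12 13
G :  0  1  0  1  0  1  2  0  1  0  1  0  1  2
P-positions are exactly the n with G(n) = 0.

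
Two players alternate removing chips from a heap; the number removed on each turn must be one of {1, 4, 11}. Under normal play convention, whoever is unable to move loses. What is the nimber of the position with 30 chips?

G(0) = 0
G(1) = mex{0} = 1
G(2) = mex{1} = 0
G(3) = mex{0} = 1
G(4) = mex{1,0} = 2
G(5) = mex{2,1} = 0
G(6) = mex{0,0} = 1
G(7) = mex{1,1} = 0
G(8) = mex{0,2} = 1
G(9) = mex{1,0} = 2
G(10) = mex{2,1} = 0
G(11) = mex{0,0,0} = 1
G(12) = mex{1,1,1} = 0
G(13) = mex{0,2,0} = 1
G(14) = mex{1,0,1} = 2
G(15) = mex{2,1,2} = 0
G(16) = mex{0,0,0} = 1
G(17) = mex{1,1,1} = 0
G(18) = mex{0,2,0} = 1
G(19) = mex{1,0,1} = 2
G(20) = mex{2,1,2} = 0
G(21) = mex{0,0,0} = 1
G(22) = mex{1,1,1} = 0
G(23) = mex{0,2,0} = 1
G(24) = mex{1,0,1} = 2
G(25) = mex{2,1,2} = 0
G(26) = mex{0,0,0} = 1
G(27) = mex{1,1,1} = 0
G(28) = mex{0,2,0} = 1
G(29) = mex{1,0,1} = 2
G(30) = mex{2,1,2} = 0

0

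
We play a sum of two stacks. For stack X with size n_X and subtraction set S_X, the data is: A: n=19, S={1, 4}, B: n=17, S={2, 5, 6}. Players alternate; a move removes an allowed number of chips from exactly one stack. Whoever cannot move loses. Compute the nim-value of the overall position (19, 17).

Stack A, S = {1, 4}:
n :  0  1  2  3  4  5  6  7  8  9 10 11 12 13 14 15 16 17 18 19
G :  0  1  0  1  2  0  1  0  1  2  0  1  0  1  2  0  1  0  1  2
G_A(19) = 2.
Stack B, S = {2, 5, 6}:
n :  0  1  2  3  4  5  6  7  8  9 10 11 12 13 14 15 16 17
G :  0  0  1  1  0  2  1  3  0  2  1  0  0  1  1  0  2  1
G_B(17) = 1.
Combined Grundy value = 2 ⊕ 1 = 3.

3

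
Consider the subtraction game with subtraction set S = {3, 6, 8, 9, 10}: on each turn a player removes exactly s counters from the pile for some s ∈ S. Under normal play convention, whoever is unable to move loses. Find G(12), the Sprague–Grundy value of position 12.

G(0) = 0
G(1) = mex{} = 0
G(2) = mex{} = 0
G(3) = mex{0} = 1
G(4) = mex{0} = 1
G(5) = mex{0} = 1
G(6) = mex{1,0} = 2
G(7) = mex{1,0} = 2
G(8) = mex{1,0,0} = 2
G(9) = mex{2,1,0,0} = 3
G(10) = mex{2,1,0,0,0} = 3
G(11) = mex{2,1,1,0,0} = 3
G(12) = mex{3,2,1,1,0} = 4

4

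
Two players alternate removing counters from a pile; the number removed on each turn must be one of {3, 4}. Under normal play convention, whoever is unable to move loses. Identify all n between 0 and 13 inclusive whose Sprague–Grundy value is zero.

n :  0  1  2  3  4  5  6  7  8  9 10 11 12 13
G :  0  0  0  1  1  1  2  0  0  0  1  1  1  2
P-positions are exactly the n with G(n) = 0.

0, 1, 2, 7, 8, 9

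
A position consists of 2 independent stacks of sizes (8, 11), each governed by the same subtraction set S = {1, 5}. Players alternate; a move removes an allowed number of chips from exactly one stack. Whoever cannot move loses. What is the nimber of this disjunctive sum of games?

All stacks use S = {1, 5}:
n :  0  1  2  3  4  5  6  7  8  9 10 11
G :  0  1  0  1  0  1  0  1  0  1  0  1
Stack A: G(8) = 0.
Stack B: G(11) = 1.
Combined Grundy value = 0 ⊕ 1 = 1.

1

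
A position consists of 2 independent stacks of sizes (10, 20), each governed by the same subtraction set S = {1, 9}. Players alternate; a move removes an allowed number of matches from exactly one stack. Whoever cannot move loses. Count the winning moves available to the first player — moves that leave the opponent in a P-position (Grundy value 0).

All stacks use S = {1, 9}:
n :  0  1  2  3  4  5  6  7  8  9 10 11 12 13 14 15 16 17 18 19 20
G :  0  1  0  1  0  1  0  1  0  1  0  1  0  1  0  1  0  1  0  1  0
Stack A: G(10) = 0.
Stack B: G(20) = 0.
Combined Grundy value = 0 ⊕ 0 = 0.
A winning move leaves total XOR = 0, i.e. changes one component's Grundy value g to g ⊕ X where X is the current total.
Stack A: target g' = 0⊕0 = 0, but every legal move changes the Grundy value (mex property), so 0 moves.
Stack B: target g' = 0⊕0 = 0, but every legal move changes the Grundy value (mex property), so 0 moves.

0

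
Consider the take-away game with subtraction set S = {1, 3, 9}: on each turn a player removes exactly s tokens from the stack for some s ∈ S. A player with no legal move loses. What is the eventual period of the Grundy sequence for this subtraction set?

n :  0  1  2  3  4  5  6  7  8  9 10 11 12 13 14
G :  0  1  0  1  0  1  0  1  0  1  0  1  0  1  0
G(n+2) = G(n) holds for n = 0,…,8 (a full window of length max(S) = 9), so the sequence is purely periodic with period 2.

2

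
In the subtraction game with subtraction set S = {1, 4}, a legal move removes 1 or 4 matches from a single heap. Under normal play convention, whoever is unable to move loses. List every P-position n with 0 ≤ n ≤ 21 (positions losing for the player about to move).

G(0) = 0
G(1) = mex{0} = 1
G(2) = mex{1} = 0
G(3) = mex{0} = 1
G(4) = mex{1,0} = 2
G(5) = mex{2,1} = 0
G(6) = mex{0,0} = 1
G(7) = mex{1,1} = 0
G(8) = mex{0,2} = 1
G(9) = mex{1,0} = 2
G(10) = mex{2,1} = 0
G(11) = mex{0,0} = 1
G(12) = mex{1,1} = 0
G(13) = mex{0,2} = 1
G(14) = mex{1,0} = 2
G(15) = mex{2,1} = 0
G(16) = mex{0,0} = 1
G(17) = mex{1,1} = 0
G(18) = mex{0,2} = 1
G(19) = mex{1,0} = 2
G(20) = mex{2,1} = 0
G(21) = mex{0,0} = 1
P-positions are exactly the n with G(n) = 0.

0, 2, 5, 7, 10, 12, 15, 17, 20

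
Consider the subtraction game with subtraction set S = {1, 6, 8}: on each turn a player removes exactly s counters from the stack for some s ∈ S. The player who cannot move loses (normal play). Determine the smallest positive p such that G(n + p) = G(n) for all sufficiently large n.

n :  0  1  2  3  4  5  6  7  8  9 10 11 12 13 14 15 16
G :  0  1  0  1  0  1  2  0  1  0  1  0  1  2  0  1  0
G(n+7) = G(n) holds for n = 0,…,7 (a full window of length max(S) = 8), so the sequence is purely periodic with period 7.

7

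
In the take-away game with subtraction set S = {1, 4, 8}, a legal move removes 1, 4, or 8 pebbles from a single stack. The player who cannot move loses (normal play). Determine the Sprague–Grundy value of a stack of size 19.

G(0) = 0
G(1) = mex{0} = 1
G(2) = mex{1} = 0
G(3) = mex{0} = 1
G(4) = mex{1,0} = 2
G(5) = mex{2,1} = 0
G(6) = mex{0,0} = 1
G(7) = mex{1,1} = 0
G(8) = mex{0,2,0} = 1
G(9) = mex{1,0,1} = 2
G(10) = mex{2,1,0} = 3
G(11) = mex{3,0,1} = 2
G(12) = mex{2,1,2} = 0
G(13) = mex{0,2,0} = 1
G(14) = mex{1,3,1} = 0
G(15) = mex{0,2,0} = 1
G(16) = mex{1,0,1} = 2
G(17) = mex{2,1,2} = 0
G(18) = mex{0,0,3} = 1
G(19) = mex{1,1,2} = 0

0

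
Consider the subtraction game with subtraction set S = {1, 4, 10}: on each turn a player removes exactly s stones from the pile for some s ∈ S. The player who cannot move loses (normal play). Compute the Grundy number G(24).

0

n :  0  1  2  3  4  5  6  7  8  9 10 11 12 13 14 15 16 17 18 19 20 21 22 23 24
G :  0  1  0  1  2  0  1  0  1  2  3  2  3  0  1  3  0  1  0  1  2  0  1  2  0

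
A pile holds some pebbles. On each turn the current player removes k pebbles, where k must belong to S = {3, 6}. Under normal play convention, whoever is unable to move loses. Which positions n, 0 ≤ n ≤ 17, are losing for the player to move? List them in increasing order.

n :  0  1  2  3  4  5  6  7  8  9 10 11 12 13 14 15 16 17
G :  0  0  0  1  1  1  2  2  2  0  0  0  1  1  1  2  2  2
P-positions are exactly the n with G(n) = 0.

0, 1, 2, 9, 10, 11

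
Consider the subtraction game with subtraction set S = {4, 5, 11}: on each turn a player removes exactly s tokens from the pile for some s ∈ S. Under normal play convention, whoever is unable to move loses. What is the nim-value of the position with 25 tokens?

n :  0  1  2  3  4  5  6  7  8  9 10 11 12 13 14 15 16 17 18 19 20 21 22 23 24 25
G :  0  0  0  0  1  1  1  1  2  0  0  2  3  1  1  3  0  0  0  0  1  1  1  1  2  0

0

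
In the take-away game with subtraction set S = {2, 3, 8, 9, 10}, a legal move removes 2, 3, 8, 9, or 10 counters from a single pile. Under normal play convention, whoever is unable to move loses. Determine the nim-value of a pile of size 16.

G(0) = 0
G(1) = mex{} = 0
G(2) = mex{0} = 1
G(3) = mex{0,0} = 1
G(4) = mex{1,0} = 2
G(5) = mex{1,1} = 0
G(6) = mex{2,1} = 0
G(7) = mex{0,2} = 1
G(8) = mex{0,0,0} = 1
G(9) = mex{1,0,0,0} = 2
G(10) = mex{1,1,1,0,0} = 2
G(11) = mex{2,1,1,1,0} = 3
G(12) = mex{2,2,2,1,1} = 0
G(13) = mex{3,2,0,2,1} = 4
G(14) = mex{0,3,0,0,2} = 1
G(15) = mex{4,0,1,0,0} = 2
G(16) = mex{1,4,1,1,0} = 2

2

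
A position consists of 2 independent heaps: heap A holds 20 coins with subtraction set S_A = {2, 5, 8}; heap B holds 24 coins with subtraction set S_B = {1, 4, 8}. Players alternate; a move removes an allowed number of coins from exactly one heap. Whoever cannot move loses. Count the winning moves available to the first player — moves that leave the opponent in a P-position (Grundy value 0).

Heap A, S = {2, 5, 8}:
n :  0  1  2  3  4  5  6  7  8  9 10 11 12 13 14 15 16 17 18 19 20
G :  0  0  1  1  0  2  1  0  2  1  0  0  1  1  0  2  1  0  2  1  0
G_A(20) = 0.
Heap B, S = {1, 4, 8}:
G(0) = 0
G(1) = mex{0} = 1
G(2) = mex{1} = 0
G(3) = mex{0} = 1
G(4) = mex{1,0} = 2
G(5) = mex{2,1} = 0
G(6) = mex{0,0} = 1
G(7) = mex{1,1} = 0
G(8) = mex{0,2,0} = 1
G(9) = mex{1,0,1} = 2
G(10) = mex{2,1,0} = 3
G(11) = mex{3,0,1} = 2
G(12) = mex{2,1,2} = 0
G(13) = mex{0,2,0} = 1
G(14) = mex{1,3,1} = 0
G(15) = mex{0,2,0} = 1
G(16) = mex{1,0,1} = 2
G(17) = mex{2,1,2} = 0
G(18) = mex{0,0,3} = 1
G(19) = mex{1,1,2} = 0
G(20) = mex{0,2,0} = 1
G(21) = mex{1,0,1} = 2
G(22) = mex{2,1,0} = 3
G(23) = mex{3,0,1} = 2
G(24) = mex{2,1,2} = 0
G_B(24) = 0.
Combined Grundy value = 0 ⊕ 0 = 0.
A winning move leaves total XOR = 0, i.e. changes one component's Grundy value g to g ⊕ X where X is the current total.
Heap A: target g' = 0⊕0 = 0, but every legal move changes the Grundy value (mex property), so 0 moves.
Heap B: target g' = 0⊕0 = 0, but every legal move changes the Grundy value (mex property), so 0 moves.

0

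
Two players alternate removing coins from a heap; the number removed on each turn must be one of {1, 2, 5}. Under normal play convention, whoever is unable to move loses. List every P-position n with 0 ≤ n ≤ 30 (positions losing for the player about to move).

0, 3, 6, 9, 12, 15, 18, 21, 24, 27, 30

n :  0  1  2  3  4  5  6  7  8  9 10 11 12 13 14 15 16 17 18 19 20 21 22 23 24 25 26 27 28 29 30
G :  0  1  2  0  1  2  0  1  2  0  1  2  0  1  2  0  1  2  0  1  2  0  1  2  0  1  2  0  1  2  0
P-positions are exactly the n with G(n) = 0.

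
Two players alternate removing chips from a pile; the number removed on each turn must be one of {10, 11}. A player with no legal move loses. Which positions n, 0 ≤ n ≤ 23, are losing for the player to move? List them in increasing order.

0, 1, 2, 3, 4, 5, 6, 7, 8, 9, 21, 22, 23

n :  0  1  2  3  4  5  6  7  8  9 10 11 12 13 14 15 16 17 18 19 20 21 22 23
G :  0  0  0  0  0  0  0  0  0  0  1  1  1  1  1  1  1  1  1  1  2  0  0  0
P-positions are exactly the n with G(n) = 0.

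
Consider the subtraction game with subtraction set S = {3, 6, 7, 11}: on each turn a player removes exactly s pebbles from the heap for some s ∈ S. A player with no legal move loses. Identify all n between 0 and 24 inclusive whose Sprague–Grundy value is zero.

0, 1, 2, 10, 14, 15, 19, 23, 24

n :  0  1  2  3  4  5  6  7  8  9 10 11 12 13 14 15 16 17 18 19 20 21 22 23 24
G :  0  0  0  1  1  1  2  2  2  3  0  3  4  1  0  0  2  1  1  0  2  2  1  0  0
P-positions are exactly the n with G(n) = 0.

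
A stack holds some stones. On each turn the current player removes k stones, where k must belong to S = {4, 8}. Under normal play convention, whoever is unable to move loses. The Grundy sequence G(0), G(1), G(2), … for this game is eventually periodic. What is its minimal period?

n :  0  1  2  3  4  5  6  7  8  9 10 11 12 13 14 15 16 17 18 19 20 21 22 23 24 25
G :  0  0  0  0  1  1  1  1  2  2  2  2  0  0  0  0  1  1  1  1  2  2  2  2  0  0
G(n+12) = G(n) holds for n = 0,…,7 (a full window of length max(S) = 8), so the sequence is purely periodic with period 12.

12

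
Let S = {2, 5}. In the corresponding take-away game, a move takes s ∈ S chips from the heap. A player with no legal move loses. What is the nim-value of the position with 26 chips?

2

G(0) = 0
G(1) = mex{} = 0
G(2) = mex{0} = 1
G(3) = mex{0} = 1
G(4) = mex{1} = 0
G(5) = mex{1,0} = 2
G(6) = mex{0,0} = 1
G(7) = mex{2,1} = 0
G(8) = mex{1,1} = 0
G(9) = mex{0,0} = 1
G(10) = mex{0,2} = 1
G(11) = mex{1,1} = 0
G(12) = mex{1,0} = 2
G(13) = mex{0,0} = 1
G(14) = mex{2,1} = 0
G(15) = mex{1,1} = 0
G(16) = mex{0,0} = 1
G(17) = mex{0,2} = 1
G(18) = mex{1,1} = 0
G(19) = mex{1,0} = 2
G(20) = mex{0,0} = 1
G(21) = mex{2,1} = 0
G(22) = mex{1,1} = 0
G(23) = mex{0,0} = 1
G(24) = mex{0,2} = 1
G(25) = mex{1,1} = 0
G(26) = mex{1,0} = 2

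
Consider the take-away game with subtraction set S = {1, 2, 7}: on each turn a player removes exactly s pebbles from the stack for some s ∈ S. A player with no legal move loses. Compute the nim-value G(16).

n :  0  1  2  3  4  5  6  7  8  9 10 11 12 13 14 15 16
G :  0  1  2  0  1  2  0  1  2  0  1  2  0  1  2  0  1

1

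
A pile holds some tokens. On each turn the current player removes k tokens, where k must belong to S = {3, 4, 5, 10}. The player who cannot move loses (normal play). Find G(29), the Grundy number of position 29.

G(0) = 0
G(1) = mex{} = 0
G(2) = mex{} = 0
G(3) = mex{0} = 1
G(4) = mex{0,0} = 1
G(5) = mex{0,0,0} = 1
G(6) = mex{1,0,0} = 2
G(7) = mex{1,1,0} = 2
G(8) = mex{1,1,1} = 0
G(9) = mex{2,1,1} = 0
G(10) = mex{2,2,1,0} = 3
G(11) = mex{0,2,2,0} = 1
G(12) = mex{0,0,2,0} = 1
G(13) = mex{3,0,0,1} = 2
G(14) = mex{1,3,0,1} = 2
G(15) = mex{1,1,3,1} = 0
G(16) = mex{2,1,1,2} = 0
G(17) = mex{2,2,1,2} = 0
G(18) = mex{0,2,2,0} = 1
G(19) = mex{0,0,2,0} = 1
G(20) = mex{0,0,0,3} = 1
G(21) = mex{1,0,0,1} = 2
G(22) = mex{1,1,0,1} = 2
G(23) = mex{1,1,1,2} = 0
G(24) = mex{2,1,1,2} = 0
G(25) = mex{2,2,1,0} = 3
G(26) = mex{0,2,2,0} = 1
G(27) = mex{0,0,2,0} = 1
G(28) = mex{3,0,0,1} = 2
G(29) = mex{1,3,0,1} = 2

2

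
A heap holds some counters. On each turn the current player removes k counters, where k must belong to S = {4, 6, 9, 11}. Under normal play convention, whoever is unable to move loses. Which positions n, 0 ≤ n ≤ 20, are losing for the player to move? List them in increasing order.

n :  0  1  2  3  4  5  6  7  8  9 10 11 12 13 14 15 16 17 18 19 20
G :  0  0  0  0  1  1  1  1  2  2  2  2  3  3  3  0  0  0  0  1  1
P-positions are exactly the n with G(n) = 0.

0, 1, 2, 3, 15, 16, 17, 18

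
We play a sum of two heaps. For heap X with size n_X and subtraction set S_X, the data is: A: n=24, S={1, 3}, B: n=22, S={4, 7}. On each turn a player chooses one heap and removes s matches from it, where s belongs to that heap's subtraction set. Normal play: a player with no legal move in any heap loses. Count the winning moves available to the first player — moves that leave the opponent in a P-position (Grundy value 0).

0

Heap A, S = {1, 3}:
n :  0  1  2  3  4  5  6  7  8  9 10 11 12 13 14 15 16 17 18 19 20 21 22 23 24
G :  0  1  0  1  0  1  0  1  0  1  0  1  0  1  0  1  0  1  0  1  0  1  0  1  0
G_A(24) = 0.
Heap B, S = {4, 7}:
G(0) = 0
G(1) = mex{} = 0
G(2) = mex{} = 0
G(3) = mex{} = 0
G(4) = mex{0} = 1
G(5) = mex{0} = 1
G(6) = mex{0} = 1
G(7) = mex{0,0} = 1
G(8) = mex{1,0} = 2
G(9) = mex{1,0} = 2
G(10) = mex{1,0} = 2
G(11) = mex{1,1} = 0
G(12) = mex{2,1} = 0
G(13) = mex{2,1} = 0
G(14) = mex{2,1} = 0
G(15) = mex{0,2} = 1
G(16) = mex{0,2} = 1
G(17) = mex{0,2} = 1
G(18) = mex{0,0} = 1
G(19) = mex{1,0} = 2
G(20) = mex{1,0} = 2
G(21) = mex{1,0} = 2
G(22) = mex{1,1} = 0
G_B(22) = 0.
Combined Grundy value = 0 ⊕ 0 = 0.
A winning move leaves total XOR = 0, i.e. changes one component's Grundy value g to g ⊕ X where X is the current total.
Heap A: target g' = 0⊕0 = 0, but every legal move changes the Grundy value (mex property), so 0 moves.
Heap B: target g' = 0⊕0 = 0, but every legal move changes the Grundy value (mex property), so 0 moves.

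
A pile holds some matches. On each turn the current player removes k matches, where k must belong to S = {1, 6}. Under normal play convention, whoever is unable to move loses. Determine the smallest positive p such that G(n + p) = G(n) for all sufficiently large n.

n :  0  1  2  3  4  5  6  7  8  9 10 11 12 13 14 15
G :  0  1  0  1  0  1  2  0  1  0  1  0  1  2  0  1
G(n+7) = G(n) holds for n = 0,…,5 (a full window of length max(S) = 6), so the sequence is purely periodic with period 7.

7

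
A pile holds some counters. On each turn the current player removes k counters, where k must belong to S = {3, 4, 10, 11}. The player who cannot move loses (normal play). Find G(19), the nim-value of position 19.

1

G(0) = 0
G(1) = mex{} = 0
G(2) = mex{} = 0
G(3) = mex{0} = 1
G(4) = mex{0,0} = 1
G(5) = mex{0,0} = 1
G(6) = mex{1,0} = 2
G(7) = mex{1,1} = 0
G(8) = mex{1,1} = 0
G(9) = mex{2,1} = 0
G(10) = mex{0,2,0} = 1
G(11) = mex{0,0,0,0} = 1
G(12) = mex{0,0,0,0} = 1
G(13) = mex{1,0,1,0} = 2
G(14) = mex{1,1,1,1} = 0
G(15) = mex{1,1,1,1} = 0
G(16) = mex{2,1,2,1} = 0
G(17) = mex{0,2,0,2} = 1
G(18) = mex{0,0,0,0} = 1
G(19) = mex{0,0,0,0} = 1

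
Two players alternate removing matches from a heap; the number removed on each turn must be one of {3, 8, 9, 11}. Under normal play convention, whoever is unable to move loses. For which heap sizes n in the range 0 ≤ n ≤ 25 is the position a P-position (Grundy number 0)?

G(0) = 0
G(1) = mex{} = 0
G(2) = mex{} = 0
G(3) = mex{0} = 1
G(4) = mex{0} = 1
G(5) = mex{0} = 1
G(6) = mex{1} = 0
G(7) = mex{1} = 0
G(8) = mex{1,0} = 2
G(9) = mex{0,0,0} = 1
G(10) = mex{0,0,0} = 1
G(11) = mex{2,1,0,0} = 3
G(12) = mex{1,1,1,0} = 2
G(13) = mex{1,1,1,0} = 2
G(14) = mex{3,0,1,1} = 2
G(15) = mex{2,0,0,1} = 3
G(16) = mex{2,2,0,1} = 3
G(17) = mex{2,1,2,0} = 3
G(18) = mex{3,1,1,0} = 2
G(19) = mex{3,3,1,2} = 0
G(20) = mex{3,2,3,1} = 0
G(21) = mex{2,2,2,1} = 0
G(22) = mex{0,2,2,3} = 1
G(23) = mex{0,3,2,2} = 1
G(24) = mex{0,3,3,2} = 1
G(25) = mex{1,3,3,2} = 0
P-positions are exactly the n with G(n) = 0.

0, 1, 2, 6, 7, 19, 20, 21, 25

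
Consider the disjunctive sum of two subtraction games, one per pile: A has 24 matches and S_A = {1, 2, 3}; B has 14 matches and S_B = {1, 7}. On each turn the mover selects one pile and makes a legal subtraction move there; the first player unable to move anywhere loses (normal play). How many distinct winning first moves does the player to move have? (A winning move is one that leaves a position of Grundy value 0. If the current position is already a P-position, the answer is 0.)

0

Pile A, S = {1, 2, 3}:
G(0) = 0
G(1) = mex{0} = 1
G(2) = mex{1,0} = 2
G(3) = mex{2,1,0} = 3
G(4) = mex{3,2,1} = 0
G(5) = mex{0,3,2} = 1
G(6) = mex{1,0,3} = 2
G(7) = mex{2,1,0} = 3
G(8) = mex{3,2,1} = 0
G(9) = mex{0,3,2} = 1
G(10) = mex{1,0,3} = 2
G(11) = mex{2,1,0} = 3
G(12) = mex{3,2,1} = 0
G(13) = mex{0,3,2} = 1
G(14) = mex{1,0,3} = 2
G(15) = mex{2,1,0} = 3
G(16) = mex{3,2,1} = 0
G(17) = mex{0,3,2} = 1
G(18) = mex{1,0,3} = 2
G(19) = mex{2,1,0} = 3
G(20) = mex{3,2,1} = 0
G(21) = mex{0,3,2} = 1
G(22) = mex{1,0,3} = 2
G(23) = mex{2,1,0} = 3
G(24) = mex{3,2,1} = 0
G_A(24) = 0.
Pile B, S = {1, 7}:
G(0) = 0
G(1) = mex{0} = 1
G(2) = mex{1} = 0
G(3) = mex{0} = 1
G(4) = mex{1} = 0
G(5) = mex{0} = 1
G(6) = mex{1} = 0
G(7) = mex{0,0} = 1
G(8) = mex{1,1} = 0
G(9) = mex{0,0} = 1
G(10) = mex{1,1} = 0
G(11) = mex{0,0} = 1
G(12) = mex{1,1} = 0
G(13) = mex{0,0} = 1
G(14) = mex{1,1} = 0
G_B(14) = 0.
Combined Grundy value = 0 ⊕ 0 = 0.
A winning move leaves total XOR = 0, i.e. changes one component's Grundy value g to g ⊕ X where X is the current total.
Pile A: target g' = 0⊕0 = 0, but every legal move changes the Grundy value (mex property), so 0 moves.
Pile B: target g' = 0⊕0 = 0, but every legal move changes the Grundy value (mex property), so 0 moves.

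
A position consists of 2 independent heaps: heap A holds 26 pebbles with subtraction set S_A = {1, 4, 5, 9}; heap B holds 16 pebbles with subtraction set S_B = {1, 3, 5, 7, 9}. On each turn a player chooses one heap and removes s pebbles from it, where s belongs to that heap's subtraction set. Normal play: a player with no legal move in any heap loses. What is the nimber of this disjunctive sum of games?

Heap A, S = {1, 4, 5, 9}:
n :  0  1  2  3  4  5  6  7  8  9 10 11 12 13 14 15 16 17 18 19 20 21 22 23 24 25 26
G :  0  1  0  1  2  3  2  3  0  1  0  1  2  3  2  3  0  1  0  1  2  3  2  3  0  1  0
G_A(26) = 0.
Heap B, S = {1, 3, 5, 7, 9}:
G(0) = 0
G(1) = mex{0} = 1
G(2) = mex{1} = 0
G(3) = mex{0,0} = 1
G(4) = mex{1,1} = 0
G(5) = mex{0,0,0} = 1
G(6) = mex{1,1,1} = 0
G(7) = mex{0,0,0,0} = 1
G(8) = mex{1,1,1,1} = 0
G(9) = mex{0,0,0,0,0} = 1
G(10) = mex{1,1,1,1,1} = 0
G(11) = mex{0,0,0,0,0} = 1
G(12) = mex{1,1,1,1,1} = 0
G(13) = mex{0,0,0,0,0} = 1
G(14) = mex{1,1,1,1,1} = 0
G(15) = mex{0,0,0,0,0} = 1
G(16) = mex{1,1,1,1,1} = 0
G_B(16) = 0.
Combined Grundy value = 0 ⊕ 0 = 0.

0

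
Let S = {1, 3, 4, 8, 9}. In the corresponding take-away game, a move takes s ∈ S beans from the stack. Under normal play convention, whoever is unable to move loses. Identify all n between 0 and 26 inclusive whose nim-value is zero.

0, 2, 7, 12, 14, 19, 24, 26

G(0) = 0
G(1) = mex{0} = 1
G(2) = mex{1} = 0
G(3) = mex{0,0} = 1
G(4) = mex{1,1,0} = 2
G(5) = mex{2,0,1} = 3
G(6) = mex{3,1,0} = 2
G(7) = mex{2,2,1} = 0
G(8) = mex{0,3,2,0} = 1
G(9) = mex{1,2,3,1,0} = 4
G(10) = mex{4,0,2,0,1} = 3
G(11) = mex{3,1,0,1,0} = 2
G(12) = mex{2,4,1,2,1} = 0
G(13) = mex{0,3,4,3,2} = 1
G(14) = mex{1,2,3,2,3} = 0
G(15) = mex{0,0,2,0,2} = 1
G(16) = mex{1,1,0,1,0} = 2
G(17) = mex{2,0,1,4,1} = 3
G(18) = mex{3,1,0,3,4} = 2
G(19) = mex{2,2,1,2,3} = 0
G(20) = mex{0,3,2,0,2} = 1
G(21) = mex{1,2,3,1,0} = 4
G(22) = mex{4,0,2,0,1} = 3
G(23) = mex{3,1,0,1,0} = 2
G(24) = mex{2,4,1,2,1} = 0
G(25) = mex{0,3,4,3,2} = 1
G(26) = mex{1,2,3,2,3} = 0
P-positions are exactly the n with G(n) = 0.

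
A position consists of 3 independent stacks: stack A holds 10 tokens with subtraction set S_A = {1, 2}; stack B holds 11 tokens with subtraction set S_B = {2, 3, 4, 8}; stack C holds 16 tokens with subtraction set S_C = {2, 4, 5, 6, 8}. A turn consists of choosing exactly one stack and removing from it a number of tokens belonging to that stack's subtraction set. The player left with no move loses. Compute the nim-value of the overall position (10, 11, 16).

0

Stack A, S = {1, 2}:
n :  0  1  2  3  4  5  6  7  8  9 10
G :  0  1  2  0  1  2  0  1  2  0  1
G_A(10) = 1.
Stack B, S = {2, 3, 4, 8}:
n :  0  1  2  3  4  5  6  7  8  9 10 11
G :  0  0  1  1  2  2  0  0  1  1  2  2
G_B(11) = 2.
Stack C, S = {2, 4, 5, 6, 8}:
G(0) = 0
G(1) = mex{} = 0
G(2) = mex{0} = 1
G(3) = mex{0} = 1
G(4) = mex{1,0} = 2
G(5) = mex{1,0,0} = 2
G(6) = mex{2,1,0,0} = 3
G(7) = mex{2,1,1,0} = 3
G(8) = mex{3,2,1,1,0} = 4
G(9) = mex{3,2,2,1,0} = 4
G(10) = mex{4,3,2,2,1} = 0
G(11) = mex{4,3,3,2,1} = 0
G(12) = mex{0,4,3,3,2} = 1
G(13) = mex{0,4,4,3,2} = 1
G(14) = mex{1,0,4,4,3} = 2
G(15) = mex{1,0,0,4,3} = 2
G(16) = mex{2,1,0,0,4} = 3
G_C(16) = 3.
Combined Grundy value = 1 ⊕ 2 ⊕ 3 = 0.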